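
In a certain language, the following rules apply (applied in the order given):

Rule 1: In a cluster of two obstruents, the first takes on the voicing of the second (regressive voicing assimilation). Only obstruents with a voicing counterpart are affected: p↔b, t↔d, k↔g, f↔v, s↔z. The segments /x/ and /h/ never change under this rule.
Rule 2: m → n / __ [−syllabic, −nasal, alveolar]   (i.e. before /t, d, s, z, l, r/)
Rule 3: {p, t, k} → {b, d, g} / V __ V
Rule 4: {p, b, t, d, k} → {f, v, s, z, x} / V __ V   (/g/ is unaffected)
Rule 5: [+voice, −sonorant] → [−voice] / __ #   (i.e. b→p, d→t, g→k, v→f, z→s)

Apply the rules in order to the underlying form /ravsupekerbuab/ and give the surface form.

rafsuvegerbuap

Rule 1 (regressive voicing assimilation): /v/ precedes the voiceless obstruent /s/, so it devoices to [f] by assimilation. /ravsupekerbuab/ → rafsupekerbuab.
Rule 2 (nasal place assimilation): no segment meets the environment; /rafsupekerbuab/ is unchanged.
Rule 3 (intervocalic voicing): /p/ is a voiceless stop between vowels /u/ and /e/, so it voices to [b]. /k/ is a voiceless stop between vowels /e/ and /e/, so it voices to [g]. /rafsupekerbuab/ → rafsubegerbuab.
Rule 4 (intervocalic spirantization): /b/ is a stop between vowels /u/ and /e/, so it spirantizes to the fricative [v]. /rafsubegerbuab/ → rafsuvegerbuab.
Rule 5 (final devoicing): /b/ is a voiced obstruent in word-final position, so it devoices to [p]. /rafsuvegerbuab/ → rafsuvegerbuap.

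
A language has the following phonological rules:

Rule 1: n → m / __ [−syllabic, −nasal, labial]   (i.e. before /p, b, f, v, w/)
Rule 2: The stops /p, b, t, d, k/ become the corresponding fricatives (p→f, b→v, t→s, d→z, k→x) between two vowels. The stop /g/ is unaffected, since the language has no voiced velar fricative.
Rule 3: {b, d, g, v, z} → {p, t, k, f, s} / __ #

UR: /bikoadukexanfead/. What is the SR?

Rule 1 (nasal place assimilation): /n/ precedes the labial consonant /f/, so it assimilates in place to [m]. /bikoadukexanfead/ → bikoadukexamfead.
Rule 2 (intervocalic spirantization): /k/ is a stop between vowels /i/ and /o/, so it spirantizes to the fricative [x]. /d/ is a stop between vowels /a/ and /u/, so it spirantizes to the fricative [z]. /k/ is a stop between vowels /u/ and /e/, so it spirantizes to the fricative [x]. /bikoadukexamfead/ → bixoazuxexamfead.
Rule 3 (final devoicing): /d/ is a voiced obstruent in word-final position, so it devoices to [t]. /bixoazuxexamfead/ → bixoazuxexamfeat.

bixoazuxexamfeat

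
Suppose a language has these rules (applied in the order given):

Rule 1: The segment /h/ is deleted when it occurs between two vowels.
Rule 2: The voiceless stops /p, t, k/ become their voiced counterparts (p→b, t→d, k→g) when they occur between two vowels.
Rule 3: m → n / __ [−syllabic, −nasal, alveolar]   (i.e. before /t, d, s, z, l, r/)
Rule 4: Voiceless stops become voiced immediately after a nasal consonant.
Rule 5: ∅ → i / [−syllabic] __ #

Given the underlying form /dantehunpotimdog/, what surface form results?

dandeunbodindogi

Rule 1 (intervocalic h-deletion): /h/ occurs between vowels /e/ and /u/, so it deletes. /dantehunpotimdog/ → danteunpotimdog.
Rule 2 (intervocalic voicing): /t/ is a voiceless stop between vowels /o/ and /i/, so it voices to [d]. /danteunpotimdog/ → danteunpodimdog.
Rule 3 (nasal place assimilation): /m/ precedes the alveolar consonant /d/, so it assimilates in place to [n]. /danteunpodimdog/ → danteunpodindog.
Rule 4 (post-nasal voicing): /t/ is a voiceless stop immediately after the nasal /n/, so it voices to [d]. /p/ is a voiceless stop immediately after the nasal /n/, so it voices to [b]. /danteunpodindog/ → dandeunbodindog.
Rule 5 (final i-epenthesis): the form ends in the consonant /g/, so [i] is inserted word-finally. /dandeunbodindog/ → dandeunbodindogi.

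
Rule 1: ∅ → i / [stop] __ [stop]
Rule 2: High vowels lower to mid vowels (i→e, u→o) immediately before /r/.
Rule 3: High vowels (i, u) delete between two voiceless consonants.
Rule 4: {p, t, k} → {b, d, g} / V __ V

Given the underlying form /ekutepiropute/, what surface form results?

Rule 1 (stop-cluster i-epenthesis): no segment meets the environment; /ekutepiropute/ is unchanged.
Rule 2 (pre-rhotic lowering): /i/ is a high vowel immediately before /r/, so it lowers to [e]. /ekutepiropute/ → ekuteperopute.
Rule 3 (high vowel syncope): /u/ is a high vowel flanked by voiceless consonants /k/ and /t/, so it deletes. /u/ is a high vowel flanked by voiceless consonants /p/ and /t/, so it deletes. /ekuteperopute/ → ekteperopte.
Rule 4 (intervocalic voicing): /p/ is a voiceless stop between vowels /e/ and /e/, so it voices to [b]. /ekteperopte/ → ekteberopte.

ekteberopte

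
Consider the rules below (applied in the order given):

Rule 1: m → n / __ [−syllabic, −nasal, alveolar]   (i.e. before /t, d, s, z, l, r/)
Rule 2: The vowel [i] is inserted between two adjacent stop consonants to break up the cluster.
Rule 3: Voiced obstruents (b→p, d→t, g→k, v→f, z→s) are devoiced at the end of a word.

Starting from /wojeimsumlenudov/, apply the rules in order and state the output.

wojeinsunlenudof

Rule 1 (nasal place assimilation): /m/ precedes the alveolar consonant /s/, so it assimilates in place to [n]. /m/ precedes the alveolar consonant /l/, so it assimilates in place to [n]. /wojeimsumlenudov/ → wojeinsunlenudov.
Rule 2 (stop-cluster i-epenthesis): no segment meets the environment; /wojeinsunlenudov/ is unchanged.
Rule 3 (final devoicing): /v/ is a voiced obstruent in word-final position, so it devoices to [f]. /wojeinsunlenudov/ → wojeinsunlenudof.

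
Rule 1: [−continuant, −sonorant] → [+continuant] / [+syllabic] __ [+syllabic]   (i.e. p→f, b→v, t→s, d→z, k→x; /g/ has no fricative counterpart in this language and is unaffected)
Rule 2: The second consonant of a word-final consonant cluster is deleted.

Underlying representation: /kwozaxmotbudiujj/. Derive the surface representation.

kwozaxmotbuziuj

Rule 1 (intervocalic spirantization): /d/ is a stop between vowels /u/ and /i/, so it spirantizes to the fricative [z]. /kwozaxmotbudiujj/ → kwozaxmotbuziujj.
Rule 2 (final cluster simplification): /j/ is the second consonant of a word-final cluster /jj/, so it deletes. /kwozaxmotbuziujj/ → kwozaxmotbuziuj.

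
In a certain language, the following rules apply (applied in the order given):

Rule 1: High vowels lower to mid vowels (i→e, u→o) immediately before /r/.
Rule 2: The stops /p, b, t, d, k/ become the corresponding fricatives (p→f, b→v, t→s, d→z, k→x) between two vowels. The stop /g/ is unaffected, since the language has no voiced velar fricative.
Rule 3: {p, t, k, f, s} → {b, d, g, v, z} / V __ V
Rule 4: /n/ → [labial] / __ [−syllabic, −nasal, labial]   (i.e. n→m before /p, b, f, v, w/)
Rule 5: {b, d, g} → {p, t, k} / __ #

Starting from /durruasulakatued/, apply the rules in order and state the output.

Rule 1 (pre-rhotic lowering): /u/ is a high vowel immediately before /r/, so it lowers to [o]. /durruasulakatued/ → dorruasulakatued.
Rule 2 (intervocalic spirantization): /k/ is a stop between vowels /a/ and /a/, so it spirantizes to the fricative [x]. /t/ is a stop between vowels /a/ and /u/, so it spirantizes to the fricative [s]. /dorruasulakatued/ → dorruasulaxasued.
Rule 3 (intervocalic voicing): /s/ is a voiceless obstruent between vowels /a/ and /u/, so it voices to [z]. /s/ is a voiceless obstruent between vowels /a/ and /u/, so it voices to [z]. /dorruasulaxasued/ → dorruazulaxazued.
Rule 4 (nasal place assimilation): no segment meets the environment; /dorruazulaxazued/ is unchanged.
Rule 5 (final devoicing): /d/ is a voiced stop in word-final position, so it devoices to [t]. /dorruazulaxazued/ → dorruazulaxazuet.

dorruazulaxazuet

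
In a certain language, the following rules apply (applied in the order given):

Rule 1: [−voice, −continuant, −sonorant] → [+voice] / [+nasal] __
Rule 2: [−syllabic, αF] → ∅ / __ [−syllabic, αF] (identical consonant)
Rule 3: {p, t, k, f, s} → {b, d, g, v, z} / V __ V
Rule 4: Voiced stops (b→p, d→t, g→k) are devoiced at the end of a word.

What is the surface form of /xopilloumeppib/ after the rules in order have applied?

Rule 1 (post-nasal voicing): no segment meets the environment; /xopilloumeppib/ is unchanged.
Rule 2 (degemination): /ll/ is a geminate; the first /l/ deletes. /pp/ is a geminate; the first /p/ deletes. /xopilloumeppib/ → xopiloumepib.
Rule 3 (intervocalic voicing): /p/ is a voiceless obstruent between vowels /o/ and /i/, so it voices to [b]. /p/ is a voiceless obstruent between vowels /e/ and /i/, so it voices to [b]. /xopiloumepib/ → xobiloumebib.
Rule 4 (final devoicing): /b/ is a voiced stop in word-final position, so it devoices to [p]. /xobiloumebib/ → xobiloumebip.

xobiloumebip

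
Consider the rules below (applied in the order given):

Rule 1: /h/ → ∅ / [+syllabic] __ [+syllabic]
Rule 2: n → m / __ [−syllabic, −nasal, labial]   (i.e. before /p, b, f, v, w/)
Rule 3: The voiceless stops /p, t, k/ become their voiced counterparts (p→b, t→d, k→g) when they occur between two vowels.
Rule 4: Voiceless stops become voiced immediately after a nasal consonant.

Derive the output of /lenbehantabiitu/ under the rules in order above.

Rule 1 (intervocalic h-deletion): /h/ occurs between vowels /e/ and /a/, so it deletes. /lenbehantabiitu/ → lenbeantabiitu.
Rule 2 (nasal place assimilation): /n/ precedes the labial consonant /b/, so it assimilates in place to [m]. /lenbeantabiitu/ → lembeantabiitu.
Rule 3 (intervocalic voicing): /t/ is a voiceless stop between vowels /i/ and /u/, so it voices to [d]. /lembeantabiitu/ → lembeantabiidu.
Rule 4 (post-nasal voicing): /t/ is a voiceless stop immediately after the nasal /n/, so it voices to [d]. /lembeantabiidu/ → lembeandabiidu.

lembeandabiidu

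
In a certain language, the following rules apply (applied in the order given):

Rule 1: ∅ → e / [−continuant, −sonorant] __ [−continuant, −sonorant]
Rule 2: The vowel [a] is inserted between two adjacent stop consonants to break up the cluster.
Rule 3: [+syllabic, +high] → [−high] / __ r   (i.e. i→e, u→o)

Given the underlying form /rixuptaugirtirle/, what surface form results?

Rule 1 (stop-cluster e-epenthesis): /p/ and /t/ form a stop–stop cluster, so [e] is inserted between them. /rixuptaugirtirle/ → rixupetaugirtirle.
Rule 2 (stop-cluster a-epenthesis): no segment meets the environment; /rixupetaugirtirle/ is unchanged.
Rule 3 (pre-rhotic lowering): /i/ is a high vowel immediately before /r/, so it lowers to [e]. /i/ is a high vowel immediately before /r/, so it lowers to [e]. /rixupetaugirtirle/ → rixupetaugerterle.

rixupetaugerterle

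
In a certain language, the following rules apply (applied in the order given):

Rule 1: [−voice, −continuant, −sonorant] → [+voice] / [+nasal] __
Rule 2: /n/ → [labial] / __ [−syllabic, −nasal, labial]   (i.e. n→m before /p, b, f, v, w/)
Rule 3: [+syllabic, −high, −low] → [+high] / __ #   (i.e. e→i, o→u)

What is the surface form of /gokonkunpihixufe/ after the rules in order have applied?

gokongumbihixufi

Rule 1 (post-nasal voicing): /k/ is a voiceless stop immediately after the nasal /n/, so it voices to [g]. /p/ is a voiceless stop immediately after the nasal /n/, so it voices to [b]. /gokonkunpihixufe/ → gokongunbihixufe.
Rule 2 (nasal place assimilation): /n/ precedes the labial consonant /b/, so it assimilates in place to [m]. /gokongunbihixufe/ → gokongumbihixufe.
Rule 3 (final vowel raising): /e/ is a mid vowel in word-final position, so it raises to [i]. /gokongumbihixufe/ → gokongumbihixufi.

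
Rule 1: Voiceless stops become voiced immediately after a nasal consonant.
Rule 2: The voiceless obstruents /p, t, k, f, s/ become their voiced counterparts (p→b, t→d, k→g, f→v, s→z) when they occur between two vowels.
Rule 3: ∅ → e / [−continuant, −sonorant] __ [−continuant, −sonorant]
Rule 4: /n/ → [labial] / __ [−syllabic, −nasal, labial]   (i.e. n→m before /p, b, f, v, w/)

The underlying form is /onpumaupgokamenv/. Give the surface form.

Rule 1 (post-nasal voicing): /p/ is a voiceless stop immediately after the nasal /n/, so it voices to [b]. /onpumaupgokamenv/ → onbumaupgokamenv.
Rule 2 (intervocalic voicing): /k/ is a voiceless obstruent between vowels /o/ and /a/, so it voices to [g]. /onbumaupgokamenv/ → onbumaupgogamenv.
Rule 3 (stop-cluster e-epenthesis): /p/ and /g/ form a stop–stop cluster, so [e] is inserted between them. /onbumaupgogamenv/ → onbumaupegogamenv.
Rule 4 (nasal place assimilation): /n/ precedes the labial consonant /b/, so it assimilates in place to [m]. /n/ precedes the labial consonant /v/, so it assimilates in place to [m]. /onbumaupegogamenv/ → ombumaupegogamemv.

ombumaupegogamemv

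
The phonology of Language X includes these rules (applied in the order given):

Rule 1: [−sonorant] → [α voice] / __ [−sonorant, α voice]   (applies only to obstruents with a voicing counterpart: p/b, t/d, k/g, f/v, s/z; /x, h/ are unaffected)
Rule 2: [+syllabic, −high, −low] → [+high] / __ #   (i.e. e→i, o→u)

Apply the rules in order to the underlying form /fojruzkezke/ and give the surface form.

fojruskeski

Rule 1 (regressive voicing assimilation): /z/ precedes the voiceless obstruent /k/, so it devoices to [s] by assimilation. /z/ precedes the voiceless obstruent /k/, so it devoices to [s] by assimilation. /fojruzkezke/ → fojruskeske.
Rule 2 (final vowel raising): /e/ is a mid vowel in word-final position, so it raises to [i]. /fojruskeske/ → fojruskeski.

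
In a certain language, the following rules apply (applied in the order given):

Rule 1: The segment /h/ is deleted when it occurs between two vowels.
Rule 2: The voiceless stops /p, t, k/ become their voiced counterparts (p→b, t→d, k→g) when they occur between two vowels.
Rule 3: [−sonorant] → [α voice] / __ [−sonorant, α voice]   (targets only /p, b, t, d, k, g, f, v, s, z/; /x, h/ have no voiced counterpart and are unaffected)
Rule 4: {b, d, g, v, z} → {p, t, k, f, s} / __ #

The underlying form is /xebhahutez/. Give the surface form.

Rule 1 (intervocalic h-deletion): /h/ occurs between vowels /a/ and /u/, so it deletes. /xebhahutez/ → xebhautez.
Rule 2 (intervocalic voicing): /t/ is a voiceless stop between vowels /u/ and /e/, so it voices to [d]. /xebhautez/ → xebhaudez.
Rule 3 (regressive voicing assimilation): /b/ precedes the voiceless obstruent /h/, so it devoices to [p] by assimilation. /xebhaudez/ → xephaudez.
Rule 4 (final devoicing): /z/ is a voiced obstruent in word-final position, so it devoices to [s]. /xephaudez/ → xephaudes.

xephaudes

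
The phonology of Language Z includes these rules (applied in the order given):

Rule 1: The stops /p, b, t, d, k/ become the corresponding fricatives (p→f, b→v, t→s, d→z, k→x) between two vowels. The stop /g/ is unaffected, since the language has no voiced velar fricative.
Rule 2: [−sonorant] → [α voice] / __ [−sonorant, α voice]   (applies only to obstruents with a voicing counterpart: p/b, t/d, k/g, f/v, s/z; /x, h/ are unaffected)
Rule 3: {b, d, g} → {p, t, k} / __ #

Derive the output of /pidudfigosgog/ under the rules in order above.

Rule 1 (intervocalic spirantization): /d/ is a stop between vowels /i/ and /u/, so it spirantizes to the fricative [z]. /pidudfigosgog/ → pizudfigosgog.
Rule 2 (regressive voicing assimilation): /d/ precedes the voiceless obstruent /f/, so it devoices to [t] by assimilation. /s/ precedes the voiced obstruent /g/, so it voices to [z] by assimilation. /pizudfigosgog/ → pizutfigozgog.
Rule 3 (final devoicing): /g/ is a voiced stop in word-final position, so it devoices to [k]. /pizutfigozgog/ → pizutfigozgok.

pizutfigozgok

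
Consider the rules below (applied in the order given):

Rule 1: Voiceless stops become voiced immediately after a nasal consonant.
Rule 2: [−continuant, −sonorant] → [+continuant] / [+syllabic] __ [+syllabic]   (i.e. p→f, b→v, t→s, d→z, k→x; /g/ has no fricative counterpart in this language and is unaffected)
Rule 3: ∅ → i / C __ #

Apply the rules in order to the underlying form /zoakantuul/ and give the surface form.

zoaxanduuli

Rule 1 (post-nasal voicing): /t/ is a voiceless stop immediately after the nasal /n/, so it voices to [d]. /zoakantuul/ → zoakanduul.
Rule 2 (intervocalic spirantization): /k/ is a stop between vowels /a/ and /a/, so it spirantizes to the fricative [x]. /zoakanduul/ → zoaxanduul.
Rule 3 (final i-epenthesis): the form ends in the consonant /l/, so [i] is inserted word-finally. /zoaxanduul/ → zoaxanduuli.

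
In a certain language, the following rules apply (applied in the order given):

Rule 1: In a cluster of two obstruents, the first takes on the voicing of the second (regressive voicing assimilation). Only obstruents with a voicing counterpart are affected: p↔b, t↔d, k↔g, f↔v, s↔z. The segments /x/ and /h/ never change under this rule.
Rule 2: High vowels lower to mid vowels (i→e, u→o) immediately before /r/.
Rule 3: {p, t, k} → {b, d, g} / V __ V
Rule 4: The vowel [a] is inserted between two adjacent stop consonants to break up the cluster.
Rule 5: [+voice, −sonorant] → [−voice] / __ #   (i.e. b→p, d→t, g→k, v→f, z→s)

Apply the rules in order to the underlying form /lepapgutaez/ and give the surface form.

Rule 1 (regressive voicing assimilation): /p/ precedes the voiced obstruent /g/, so it voices to [b] by assimilation. /lepapgutaez/ → lepabgutaez.
Rule 2 (pre-rhotic lowering): no segment meets the environment; /lepabgutaez/ is unchanged.
Rule 3 (intervocalic voicing): /p/ is a voiceless stop between vowels /e/ and /a/, so it voices to [b]. /t/ is a voiceless stop between vowels /u/ and /a/, so it voices to [d]. /lepabgutaez/ → lebabgudaez.
Rule 4 (stop-cluster a-epenthesis): /b/ and /g/ form a stop–stop cluster, so [a] is inserted between them. /lebabgudaez/ → lebabagudaez.
Rule 5 (final devoicing): /z/ is a voiced obstruent in word-final position, so it devoices to [s]. /lebabagudaez/ → lebabagudaes.

lebabagudaes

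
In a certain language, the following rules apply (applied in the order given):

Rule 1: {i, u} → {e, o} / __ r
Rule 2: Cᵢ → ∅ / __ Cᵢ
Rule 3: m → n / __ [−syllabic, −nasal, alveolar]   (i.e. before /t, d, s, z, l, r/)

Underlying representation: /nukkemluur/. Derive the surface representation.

Rule 1 (pre-rhotic lowering): /u/ is a high vowel immediately before /r/, so it lowers to [o]. /nukkemluur/ → nukkemluor.
Rule 2 (degemination): /kk/ is a geminate; the first /k/ deletes. /nukkemluor/ → nukemluor.
Rule 3 (nasal place assimilation): /m/ precedes the alveolar consonant /l/, so it assimilates in place to [n]. /nukemluor/ → nukenluor.

nukenluor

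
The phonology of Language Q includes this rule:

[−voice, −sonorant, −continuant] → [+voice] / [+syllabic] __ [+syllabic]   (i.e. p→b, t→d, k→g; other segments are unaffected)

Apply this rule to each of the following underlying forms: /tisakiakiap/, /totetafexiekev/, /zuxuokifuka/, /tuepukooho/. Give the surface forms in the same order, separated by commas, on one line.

/tisakiakiap/: /k/ is a voiceless stop between vowels /a/ and /i/, so it voices to [g]. /k/ is a voiceless stop between vowels /a/ and /i/, so it voices to [g]. → [tisagiagiap].
/totetafexiekev/: /t/ is a voiceless stop between vowels /o/ and /e/, so it voices to [d]. /t/ is a voiceless stop between vowels /e/ and /a/, so it voices to [d]. /k/ is a voiceless stop between vowels /e/ and /e/, so it voices to [g]. → [todedafexiegev].
/zuxuokifuka/: /k/ is a voiceless stop between vowels /o/ and /i/, so it voices to [g]. /k/ is a voiceless stop between vowels /u/ and /a/, so it voices to [g]. → [zuxuogifuga].
/tuepukooho/: /p/ is a voiceless stop between vowels /e/ and /u/, so it voices to [b]. /k/ is a voiceless stop between vowels /u/ and /o/, so it voices to [g]. → [tuebugooho].

tisagiagiap, todedafexiegev, zuxuogifuga, tuebugooho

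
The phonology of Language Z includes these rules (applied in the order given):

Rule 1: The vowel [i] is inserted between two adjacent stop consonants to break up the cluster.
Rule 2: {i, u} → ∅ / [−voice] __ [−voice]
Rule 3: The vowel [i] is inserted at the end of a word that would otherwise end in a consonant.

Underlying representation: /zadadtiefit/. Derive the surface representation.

Rule 1 (stop-cluster i-epenthesis): /d/ and /t/ form a stop–stop cluster, so [i] is inserted between them. /zadadtiefit/ → zadaditiefit.
Rule 2 (high vowel syncope): /i/ is a high vowel flanked by voiceless consonants /f/ and /t/, so it deletes. /zadaditiefit/ → zadaditieft.
Rule 3 (final i-epenthesis): the form ends in the consonant /t/, so [i] is inserted word-finally. /zadaditieft/ → zadaditiefti.

zadaditiefti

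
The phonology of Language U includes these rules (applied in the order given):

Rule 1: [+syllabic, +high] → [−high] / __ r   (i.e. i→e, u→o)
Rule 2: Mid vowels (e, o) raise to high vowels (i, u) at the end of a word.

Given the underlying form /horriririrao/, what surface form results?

Rule 1 (pre-rhotic lowering): /i/ is a high vowel immediately before /r/, so it lowers to [e]. /i/ is a high vowel immediately before /r/, so it lowers to [e]. /i/ is a high vowel immediately before /r/, so it lowers to [e]. /horriririrao/ → horrerererao.
Rule 2 (final vowel raising): /o/ is a mid vowel in word-final position, so it raises to [u]. /horrerererao/ → horrerererau.

horrerererau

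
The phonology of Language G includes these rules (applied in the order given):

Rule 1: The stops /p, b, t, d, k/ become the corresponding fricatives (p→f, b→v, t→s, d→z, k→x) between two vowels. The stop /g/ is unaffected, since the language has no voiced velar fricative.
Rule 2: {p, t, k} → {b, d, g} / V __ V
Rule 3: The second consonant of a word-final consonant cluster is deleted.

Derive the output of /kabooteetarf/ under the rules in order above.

Rule 1 (intervocalic spirantization): /b/ is a stop between vowels /a/ and /o/, so it spirantizes to the fricative [v]. /t/ is a stop between vowels /o/ and /e/, so it spirantizes to the fricative [s]. /t/ is a stop between vowels /e/ and /a/, so it spirantizes to the fricative [s]. /kabooteetarf/ → kavooseesarf.
Rule 2 (intervocalic voicing): no segment meets the environment; /kavooseesarf/ is unchanged.
Rule 3 (final cluster simplification): /f/ is the second consonant of a word-final cluster /rf/, so it deletes. /kavooseesarf/ → kavooseesar.

kavooseesar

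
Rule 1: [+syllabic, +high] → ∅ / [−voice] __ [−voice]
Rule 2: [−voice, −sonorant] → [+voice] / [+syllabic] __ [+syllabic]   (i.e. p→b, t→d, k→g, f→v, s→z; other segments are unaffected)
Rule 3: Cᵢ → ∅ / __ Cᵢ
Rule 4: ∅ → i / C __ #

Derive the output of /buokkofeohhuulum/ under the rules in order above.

buokoveohuulumi

Rule 1 (high vowel syncope): no segment meets the environment; /buokkofeohhuulum/ is unchanged.
Rule 2 (intervocalic voicing): /f/ is a voiceless obstruent between vowels /o/ and /e/, so it voices to [v]. /buokkofeohhuulum/ → buokkoveohhuulum.
Rule 3 (degemination): /kk/ is a geminate; the first /k/ deletes. /hh/ is a geminate; the first /h/ deletes. /buokkoveohhuulum/ → buokoveohuulum.
Rule 4 (final i-epenthesis): the form ends in the consonant /m/, so [i] is inserted word-finally. /buokoveohuulum/ → buokoveohuulumi.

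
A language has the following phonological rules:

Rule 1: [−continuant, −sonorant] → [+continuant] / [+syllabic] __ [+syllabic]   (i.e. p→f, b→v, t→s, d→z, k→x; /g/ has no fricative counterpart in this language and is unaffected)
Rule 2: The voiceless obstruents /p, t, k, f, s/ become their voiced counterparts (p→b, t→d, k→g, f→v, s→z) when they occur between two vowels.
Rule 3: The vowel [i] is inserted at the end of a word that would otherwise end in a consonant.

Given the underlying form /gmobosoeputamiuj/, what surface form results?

Rule 1 (intervocalic spirantization): /b/ is a stop between vowels /o/ and /o/, so it spirantizes to the fricative [v]. /p/ is a stop between vowels /e/ and /u/, so it spirantizes to the fricative [f]. /t/ is a stop between vowels /u/ and /a/, so it spirantizes to the fricative [s]. /gmobosoeputamiuj/ → gmovosoefusamiuj.
Rule 2 (intervocalic voicing): /s/ is a voiceless obstruent between vowels /o/ and /o/, so it voices to [z]. /f/ is a voiceless obstruent between vowels /e/ and /u/, so it voices to [v]. /s/ is a voiceless obstruent between vowels /u/ and /a/, so it voices to [z]. /gmovosoefusamiuj/ → gmovozoevuzamiuj.
Rule 3 (final i-epenthesis): the form ends in the consonant /j/, so [i] is inserted word-finally. /gmovozoevuzamiuj/ → gmovozoevuzamiuji.

gmovozoevuzamiuji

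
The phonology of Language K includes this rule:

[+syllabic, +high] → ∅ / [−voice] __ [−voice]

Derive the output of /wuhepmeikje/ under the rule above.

No segment of /wuhepmeikje/ meets the structural description of the rule, so the form surfaces unchanged.

wuhepmeikje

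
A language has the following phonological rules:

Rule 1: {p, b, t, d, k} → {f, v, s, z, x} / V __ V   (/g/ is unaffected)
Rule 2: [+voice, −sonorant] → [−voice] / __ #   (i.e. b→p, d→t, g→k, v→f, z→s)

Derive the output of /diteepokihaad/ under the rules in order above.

diseefoxihaat

Rule 1 (intervocalic spirantization): /t/ is a stop between vowels /i/ and /e/, so it spirantizes to the fricative [s]. /p/ is a stop between vowels /e/ and /o/, so it spirantizes to the fricative [f]. /k/ is a stop between vowels /o/ and /i/, so it spirantizes to the fricative [x]. /diteepokihaad/ → diseefoxihaad.
Rule 2 (final devoicing): /d/ is a voiced obstruent in word-final position, so it devoices to [t]. /diseefoxihaad/ → diseefoxihaat.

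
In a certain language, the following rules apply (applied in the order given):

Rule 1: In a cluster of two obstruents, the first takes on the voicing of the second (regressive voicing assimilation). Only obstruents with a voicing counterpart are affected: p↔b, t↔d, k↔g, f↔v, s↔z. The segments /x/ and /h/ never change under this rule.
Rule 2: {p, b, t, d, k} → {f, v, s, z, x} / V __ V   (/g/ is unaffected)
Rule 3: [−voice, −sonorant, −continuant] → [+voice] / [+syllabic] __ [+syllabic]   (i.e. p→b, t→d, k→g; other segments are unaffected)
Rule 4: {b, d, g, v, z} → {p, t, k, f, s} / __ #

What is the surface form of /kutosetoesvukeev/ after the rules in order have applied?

kusosesoezvuxeef

Rule 1 (regressive voicing assimilation): /s/ precedes the voiced obstruent /v/, so it voices to [z] by assimilation. /kutosetoesvukeev/ → kutosetoezvukeev.
Rule 2 (intervocalic spirantization): /t/ is a stop between vowels /u/ and /o/, so it spirantizes to the fricative [s]. /t/ is a stop between vowels /e/ and /o/, so it spirantizes to the fricative [s]. /k/ is a stop between vowels /u/ and /e/, so it spirantizes to the fricative [x]. /kutosetoezvukeev/ → kusosesoezvuxeev.
Rule 3 (intervocalic voicing): no segment meets the environment; /kusosesoezvuxeev/ is unchanged.
Rule 4 (final devoicing): /v/ is a voiced obstruent in word-final position, so it devoices to [f]. /kusosesoezvuxeev/ → kusosesoezvuxeef.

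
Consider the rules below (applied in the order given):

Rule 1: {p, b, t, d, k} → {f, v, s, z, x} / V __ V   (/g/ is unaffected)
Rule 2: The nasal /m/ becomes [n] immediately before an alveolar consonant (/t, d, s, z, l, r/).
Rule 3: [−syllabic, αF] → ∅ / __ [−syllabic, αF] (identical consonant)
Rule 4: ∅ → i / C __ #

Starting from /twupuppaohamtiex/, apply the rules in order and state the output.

Rule 1 (intervocalic spirantization): /p/ is a stop between vowels /u/ and /u/, so it spirantizes to the fricative [f]. /twupuppaohamtiex/ → twufuppaohamtiex.
Rule 2 (nasal place assimilation): /m/ precedes the alveolar consonant /t/, so it assimilates in place to [n]. /twufuppaohamtiex/ → twufuppaohantiex.
Rule 3 (degemination): /pp/ is a geminate; the first /p/ deletes. /twufuppaohantiex/ → twufupaohantiex.
Rule 4 (final i-epenthesis): the form ends in the consonant /x/, so [i] is inserted word-finally. /twufupaohantiex/ → twufupaohantiexi.

twufupaohantiexi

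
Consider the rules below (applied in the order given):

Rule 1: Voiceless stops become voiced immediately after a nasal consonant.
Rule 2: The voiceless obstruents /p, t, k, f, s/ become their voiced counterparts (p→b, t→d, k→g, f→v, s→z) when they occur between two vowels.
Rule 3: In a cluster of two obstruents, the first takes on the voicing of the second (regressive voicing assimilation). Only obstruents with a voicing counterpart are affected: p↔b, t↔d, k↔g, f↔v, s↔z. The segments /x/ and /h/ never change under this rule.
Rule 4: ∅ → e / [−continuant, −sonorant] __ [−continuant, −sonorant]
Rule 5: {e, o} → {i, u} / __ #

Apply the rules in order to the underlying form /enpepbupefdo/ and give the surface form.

enbebebubevdu

Rule 1 (post-nasal voicing): /p/ is a voiceless stop immediately after the nasal /n/, so it voices to [b]. /enpepbupefdo/ → enbepbupefdo.
Rule 2 (intervocalic voicing): /p/ is a voiceless obstruent between vowels /u/ and /e/, so it voices to [b]. /enbepbupefdo/ → enbepbubefdo.
Rule 3 (regressive voicing assimilation): /p/ precedes the voiced obstruent /b/, so it voices to [b] by assimilation. /f/ precedes the voiced obstruent /d/, so it voices to [v] by assimilation. /enbepbubefdo/ → enbebbubevdo.
Rule 4 (stop-cluster e-epenthesis): /b/ and /b/ form a stop–stop cluster, so [e] is inserted between them. /enbebbubevdo/ → enbebebubevdo.
Rule 5 (final vowel raising): /o/ is a mid vowel in word-final position, so it raises to [u]. /enbebebubevdo/ → enbebebubevdu.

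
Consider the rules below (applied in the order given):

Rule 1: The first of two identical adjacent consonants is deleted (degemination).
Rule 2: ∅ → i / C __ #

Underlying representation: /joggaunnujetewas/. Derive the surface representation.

Rule 1 (degemination): /gg/ is a geminate; the first /g/ deletes. /nn/ is a geminate; the first /n/ deletes. /joggaunnujetewas/ → jogaunujetewas.
Rule 2 (final i-epenthesis): the form ends in the consonant /s/, so [i] is inserted word-finally. /jogaunujetewas/ → jogaunujetewasi.

jogaunujetewasi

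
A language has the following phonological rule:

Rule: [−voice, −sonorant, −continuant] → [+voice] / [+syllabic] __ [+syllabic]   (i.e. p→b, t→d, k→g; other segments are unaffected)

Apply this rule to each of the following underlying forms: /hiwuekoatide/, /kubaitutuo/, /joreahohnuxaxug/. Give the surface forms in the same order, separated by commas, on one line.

hiwuegoadide, kubaiduduo, joreahohnuxaxug

/hiwuekoatide/: /k/ is a voiceless stop between vowels /e/ and /o/, so it voices to [g]. /t/ is a voiceless stop between vowels /a/ and /i/, so it voices to [d]. → [hiwuegoadide].
/kubaitutuo/: /t/ is a voiceless stop between vowels /i/ and /u/, so it voices to [d]. /t/ is a voiceless stop between vowels /u/ and /u/, so it voices to [d]. → [kubaiduduo].
/joreahohnuxaxug/: the rule's environment is not met; surfaces unchanged as [joreahohnuxaxug].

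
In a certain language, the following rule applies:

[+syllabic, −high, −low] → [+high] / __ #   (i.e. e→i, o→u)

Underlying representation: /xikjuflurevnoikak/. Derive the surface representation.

No segment of /xikjuflurevnoikak/ meets the structural description of the rule, so the form surfaces unchanged.

xikjuflurevnoikak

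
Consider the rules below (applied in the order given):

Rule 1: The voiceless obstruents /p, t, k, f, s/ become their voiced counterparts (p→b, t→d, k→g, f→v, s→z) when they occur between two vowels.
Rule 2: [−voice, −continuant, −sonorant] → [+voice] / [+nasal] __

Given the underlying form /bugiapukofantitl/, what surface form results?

Rule 1 (intervocalic voicing): /p/ is a voiceless obstruent between vowels /a/ and /u/, so it voices to [b]. /k/ is a voiceless obstruent between vowels /u/ and /o/, so it voices to [g]. /f/ is a voiceless obstruent between vowels /o/ and /a/, so it voices to [v]. /bugiapukofantitl/ → bugiabugovantitl.
Rule 2 (post-nasal voicing): /t/ is a voiceless stop immediately after the nasal /n/, so it voices to [d]. /bugiabugovantitl/ → bugiabugovanditl.

bugiabugovanditl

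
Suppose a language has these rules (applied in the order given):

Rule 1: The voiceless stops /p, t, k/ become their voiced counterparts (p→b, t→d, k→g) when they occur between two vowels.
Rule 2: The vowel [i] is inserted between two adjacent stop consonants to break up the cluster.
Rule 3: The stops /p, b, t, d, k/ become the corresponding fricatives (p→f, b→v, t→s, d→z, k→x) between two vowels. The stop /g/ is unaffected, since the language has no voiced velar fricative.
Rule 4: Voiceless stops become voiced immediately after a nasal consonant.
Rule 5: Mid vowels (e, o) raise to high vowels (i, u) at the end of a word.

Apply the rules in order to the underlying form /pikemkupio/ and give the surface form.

Rule 1 (intervocalic voicing): /k/ is a voiceless stop between vowels /i/ and /e/, so it voices to [g]. /p/ is a voiceless stop between vowels /u/ and /i/, so it voices to [b]. /pikemkupio/ → pigemkubio.
Rule 2 (stop-cluster i-epenthesis): no segment meets the environment; /pigemkubio/ is unchanged.
Rule 3 (intervocalic spirantization): /b/ is a stop between vowels /u/ and /i/, so it spirantizes to the fricative [v]. /pigemkubio/ → pigemkuvio.
Rule 4 (post-nasal voicing): /k/ is a voiceless stop immediately after the nasal /m/, so it voices to [g]. /pigemkuvio/ → pigemguvio.
Rule 5 (final vowel raising): /o/ is a mid vowel in word-final position, so it raises to [u]. /pigemguvio/ → pigemguviu.

pigemguviu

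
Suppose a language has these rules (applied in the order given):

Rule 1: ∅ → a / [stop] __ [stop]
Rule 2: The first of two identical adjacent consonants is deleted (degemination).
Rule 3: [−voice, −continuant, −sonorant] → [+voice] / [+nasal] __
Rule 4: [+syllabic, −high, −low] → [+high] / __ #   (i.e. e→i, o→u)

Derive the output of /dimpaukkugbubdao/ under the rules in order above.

dimbaukakugabubadau

Rule 1 (stop-cluster a-epenthesis): /k/ and /k/ form a stop–stop cluster, so [a] is inserted between them. /g/ and /b/ form a stop–stop cluster, so [a] is inserted between them. /b/ and /d/ form a stop–stop cluster, so [a] is inserted between them. /dimpaukkugbubdao/ → dimpaukakugabubadao.
Rule 2 (degemination): no segment meets the environment; /dimpaukakugabubadao/ is unchanged.
Rule 3 (post-nasal voicing): /p/ is a voiceless stop immediately after the nasal /m/, so it voices to [b]. /dimpaukakugabubadao/ → dimbaukakugabubadao.
Rule 4 (final vowel raising): /o/ is a mid vowel in word-final position, so it raises to [u]. /dimbaukakugabubadao/ → dimbaukakugabubadau.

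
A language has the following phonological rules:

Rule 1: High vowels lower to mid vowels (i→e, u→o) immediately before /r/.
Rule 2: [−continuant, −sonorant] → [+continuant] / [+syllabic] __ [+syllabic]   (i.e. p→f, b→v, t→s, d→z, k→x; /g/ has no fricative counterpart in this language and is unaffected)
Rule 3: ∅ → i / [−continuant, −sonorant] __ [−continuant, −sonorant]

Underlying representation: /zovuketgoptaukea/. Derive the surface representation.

Rule 1 (pre-rhotic lowering): no segment meets the environment; /zovuketgoptaukea/ is unchanged.
Rule 2 (intervocalic spirantization): /k/ is a stop between vowels /u/ and /e/, so it spirantizes to the fricative [x]. /k/ is a stop between vowels /u/ and /e/, so it spirantizes to the fricative [x]. /zovuketgoptaukea/ → zovuxetgoptauxea.
Rule 3 (stop-cluster i-epenthesis): /t/ and /g/ form a stop–stop cluster, so [i] is inserted between them. /p/ and /t/ form a stop–stop cluster, so [i] is inserted between them. /zovuxetgoptauxea/ → zovuxetigopitauxea.

zovuxetigopitauxea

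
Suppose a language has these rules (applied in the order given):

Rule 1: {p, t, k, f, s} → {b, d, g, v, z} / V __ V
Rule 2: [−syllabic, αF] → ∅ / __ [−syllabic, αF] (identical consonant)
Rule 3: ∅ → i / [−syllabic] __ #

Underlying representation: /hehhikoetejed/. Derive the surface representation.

Rule 1 (intervocalic voicing): /k/ is a voiceless obstruent between vowels /i/ and /o/, so it voices to [g]. /t/ is a voiceless obstruent between vowels /e/ and /e/, so it voices to [d]. /hehhikoetejed/ → hehhigoedejed.
Rule 2 (degemination): /hh/ is a geminate; the first /h/ deletes. /hehhigoedejed/ → hehigoedejed.
Rule 3 (final i-epenthesis): the form ends in the consonant /d/, so [i] is inserted word-finally. /hehigoedejed/ → hehigoedejedi.

hehigoedejedi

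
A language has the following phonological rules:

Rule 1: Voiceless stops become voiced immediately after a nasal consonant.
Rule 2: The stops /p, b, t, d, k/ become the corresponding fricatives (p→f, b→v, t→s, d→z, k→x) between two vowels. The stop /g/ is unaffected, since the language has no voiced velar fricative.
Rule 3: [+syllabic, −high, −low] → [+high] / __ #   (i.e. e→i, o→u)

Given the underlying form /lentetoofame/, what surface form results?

Rule 1 (post-nasal voicing): /t/ is a voiceless stop immediately after the nasal /n/, so it voices to [d]. /lentetoofame/ → lendetoofame.
Rule 2 (intervocalic spirantization): /t/ is a stop between vowels /e/ and /o/, so it spirantizes to the fricative [s]. /lendetoofame/ → lendesoofame.
Rule 3 (final vowel raising): /e/ is a mid vowel in word-final position, so it raises to [i]. /lendesoofame/ → lendesoofami.

lendesoofami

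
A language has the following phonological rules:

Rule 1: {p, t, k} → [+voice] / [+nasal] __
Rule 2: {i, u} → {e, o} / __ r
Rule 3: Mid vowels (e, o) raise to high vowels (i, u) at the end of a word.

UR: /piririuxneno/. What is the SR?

Rule 1 (post-nasal voicing): no segment meets the environment; /piririuxneno/ is unchanged.
Rule 2 (pre-rhotic lowering): /i/ is a high vowel immediately before /r/, so it lowers to [e]. /i/ is a high vowel immediately before /r/, so it lowers to [e]. /piririuxneno/ → pereriuxneno.
Rule 3 (final vowel raising): /o/ is a mid vowel in word-final position, so it raises to [u]. /pereriuxneno/ → pereriuxnenu.

pereriuxnenu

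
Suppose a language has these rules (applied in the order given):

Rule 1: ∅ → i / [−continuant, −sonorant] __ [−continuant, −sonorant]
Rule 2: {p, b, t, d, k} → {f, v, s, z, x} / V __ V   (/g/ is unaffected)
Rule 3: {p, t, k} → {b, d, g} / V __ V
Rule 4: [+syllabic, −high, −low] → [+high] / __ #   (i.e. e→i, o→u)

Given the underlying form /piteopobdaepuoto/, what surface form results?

piseofovizaefuosu

Rule 1 (stop-cluster i-epenthesis): /b/ and /d/ form a stop–stop cluster, so [i] is inserted between them. /piteopobdaepuoto/ → piteopobidaepuoto.
Rule 2 (intervocalic spirantization): /t/ is a stop between vowels /i/ and /e/, so it spirantizes to the fricative [s]. /p/ is a stop between vowels /o/ and /o/, so it spirantizes to the fricative [f]. /b/ is a stop between vowels /o/ and /i/, so it spirantizes to the fricative [v]. /d/ is a stop between vowels /i/ and /a/, so it spirantizes to the fricative [z]. /p/ is a stop between vowels /e/ and /u/, so it spirantizes to the fricative [f]. /t/ is a stop between vowels /o/ and /o/, so it spirantizes to the fricative [s]. /piteopobidaepuoto/ → piseofovizaefuoso.
Rule 3 (intervocalic voicing): no segment meets the environment; /piseofovizaefuoso/ is unchanged.
Rule 4 (final vowel raising): /o/ is a mid vowel in word-final position, so it raises to [u]. /piseofovizaefuoso/ → piseofovizaefuosu.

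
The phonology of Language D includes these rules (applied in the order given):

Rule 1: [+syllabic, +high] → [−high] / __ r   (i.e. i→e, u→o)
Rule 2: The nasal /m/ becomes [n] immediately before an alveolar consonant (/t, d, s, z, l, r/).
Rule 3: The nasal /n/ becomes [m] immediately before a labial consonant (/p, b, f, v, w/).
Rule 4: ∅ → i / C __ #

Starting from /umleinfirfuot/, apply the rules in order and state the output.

Rule 1 (pre-rhotic lowering): /i/ is a high vowel immediately before /r/, so it lowers to [e]. /umleinfirfuot/ → umleinferfuot.
Rule 2 (nasal place assimilation): /m/ precedes the alveolar consonant /l/, so it assimilates in place to [n]. /umleinferfuot/ → unleinferfuot.
Rule 3 (nasal place assimilation): /n/ precedes the labial consonant /f/, so it assimilates in place to [m]. /unleinferfuot/ → unleimferfuot.
Rule 4 (final i-epenthesis): the form ends in the consonant /t/, so [i] is inserted word-finally. /unleimferfuot/ → unleimferfuoti.

unleimferfuoti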